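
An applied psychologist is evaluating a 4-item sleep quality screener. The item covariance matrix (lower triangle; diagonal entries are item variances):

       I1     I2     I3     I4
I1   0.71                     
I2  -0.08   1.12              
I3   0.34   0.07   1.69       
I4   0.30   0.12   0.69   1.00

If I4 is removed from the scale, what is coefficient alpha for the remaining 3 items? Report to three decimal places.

Remaining items: I1, I2, I3 (k = 3).
sum of item variances = 0.71 + 1.12 + 1.69 = 3.52
total variance = 3.52 + 2 × 0.33 = 4.18
α (item deleted) = (3/2)·(1 − 3.52/4.18) = 0.237

coefficient alpha = 0.237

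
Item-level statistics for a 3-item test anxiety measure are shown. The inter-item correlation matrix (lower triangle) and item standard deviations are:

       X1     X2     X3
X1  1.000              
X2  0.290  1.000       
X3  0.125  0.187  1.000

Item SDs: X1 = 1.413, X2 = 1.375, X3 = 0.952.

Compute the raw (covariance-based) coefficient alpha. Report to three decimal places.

Σσ²ᵢ = 1.413² + 1.375² + 0.952² = 4.7935
Covariances σ_ij = r_ij · s_i · s_j:
  σ(X1,X2) = 0.290 × 1.413 × 1.375 = 0.5634
  σ(X1,X3) = 0.125 × 1.413 × 0.952 = 0.1681
  σ(X2,X3) = 0.187 × 1.375 × 0.952 = 0.2448
σ²_T = Σσ²ᵢ + 2·Σσ_ij = 4.7935 + 2 × 0.9763 = 6.7461
α = (3/2)·(1 − 4.7935/6.7461) = 0.434

coefficient alpha = 0.434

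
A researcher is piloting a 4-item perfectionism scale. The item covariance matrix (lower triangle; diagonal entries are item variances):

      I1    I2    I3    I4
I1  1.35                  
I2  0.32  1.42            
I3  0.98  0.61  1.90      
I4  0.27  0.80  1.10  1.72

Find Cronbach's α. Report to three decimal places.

Σσ²ᵢ = 1.35 + 1.42 + 1.90 + 1.72 = 6.39
Sum of off-diagonal covariances = 4.08
Var(T) = 6.39 + 2 × 4.08 = 14.55
α = (k/(k−1))·(1 − Σσ²ᵢ/Var(T)) = (4/3)·(1 − 6.39/14.55) = 0.748

α = 0.748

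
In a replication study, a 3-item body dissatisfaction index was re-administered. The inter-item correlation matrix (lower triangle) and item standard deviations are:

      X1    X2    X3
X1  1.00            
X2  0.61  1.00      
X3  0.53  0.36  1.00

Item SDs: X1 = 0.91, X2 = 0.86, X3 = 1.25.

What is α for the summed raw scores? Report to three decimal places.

Σσ²ᵢ = 0.91² + 0.86² + 1.25² = 3.1302
Covariances σ_ij = r_ij · s_i · s_j:
  σ(X1,X2) = 0.61 × 0.91 × 0.86 = 0.4774
  σ(X1,X3) = 0.53 × 0.91 × 1.25 = 0.6029
  σ(X2,X3) = 0.36 × 0.86 × 1.25 = 0.3870
σ²_T = Σσ²ᵢ + 2·Σσ_ij = 3.1302 + 2 × 1.4673 = 6.0648
α = (3/2)·(1 − 3.1302/6.0648) = 0.726

α = 0.726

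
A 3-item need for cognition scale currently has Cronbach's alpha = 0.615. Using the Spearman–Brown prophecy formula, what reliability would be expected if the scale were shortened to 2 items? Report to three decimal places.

predicted reliability = 0.516

Length factor m = 2/3 = 0.6667
α' = m·α / (1 − (1−m)·α)
   = 2/3 × 0.615 / (1 − (1 − 2/3) × 0.615)
   = 0.4100 / 0.7950 = 0.516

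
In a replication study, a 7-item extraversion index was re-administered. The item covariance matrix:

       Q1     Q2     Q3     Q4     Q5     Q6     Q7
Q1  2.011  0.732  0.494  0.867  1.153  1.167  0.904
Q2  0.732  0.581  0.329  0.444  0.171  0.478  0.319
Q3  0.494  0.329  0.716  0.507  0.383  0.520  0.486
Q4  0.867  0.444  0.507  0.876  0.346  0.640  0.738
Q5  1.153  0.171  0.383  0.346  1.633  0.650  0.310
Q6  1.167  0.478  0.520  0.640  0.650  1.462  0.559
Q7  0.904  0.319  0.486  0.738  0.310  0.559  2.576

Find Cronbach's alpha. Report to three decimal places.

α = 0.831

ΣVar(i) = 2.011 + 0.581 + 0.716 + 0.876 + 1.633 + 1.462 + 2.576 = 9.855
Σ_{i<j} σ_ij = 12.197
σ²_T = 9.855 + 2 × 12.197 = 34.249
α = (k/(k−1))·(1 − ΣVar(i)/σ²_T) = (7/6)·(1 − 9.855/34.249) = 0.831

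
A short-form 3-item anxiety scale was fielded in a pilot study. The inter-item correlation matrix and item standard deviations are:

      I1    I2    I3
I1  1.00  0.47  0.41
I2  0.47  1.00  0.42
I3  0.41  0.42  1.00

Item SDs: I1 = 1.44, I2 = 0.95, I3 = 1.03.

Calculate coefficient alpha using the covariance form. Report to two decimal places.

α = 0.68

Σσ²ᵢ = 1.44² + 0.95² + 1.03² = 4.0370
Covariances σ_ij = r_ij · s_i · s_j:
  σ(I1,I2) = 0.47 × 1.44 × 0.95 = 0.6430
  σ(I1,I3) = 0.41 × 1.44 × 1.03 = 0.6081
  σ(I2,I3) = 0.42 × 0.95 × 1.03 = 0.4110
σ²_T = Σσ²ᵢ + 2·Σσ_ij = 4.0370 + 2 × 1.6621 = 7.3612
α = (3/2)·(1 − 4.0370/7.3612) = 0.68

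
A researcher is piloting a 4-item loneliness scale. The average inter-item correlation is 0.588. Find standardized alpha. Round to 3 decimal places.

Standardized α = k·r̄ / (1 + (k−1)·r̄) = 4 × 0.588 / (1 + 3 × 0.588)
  = 2.3520 / 2.7640 = 0.851

standardized alpha = 0.851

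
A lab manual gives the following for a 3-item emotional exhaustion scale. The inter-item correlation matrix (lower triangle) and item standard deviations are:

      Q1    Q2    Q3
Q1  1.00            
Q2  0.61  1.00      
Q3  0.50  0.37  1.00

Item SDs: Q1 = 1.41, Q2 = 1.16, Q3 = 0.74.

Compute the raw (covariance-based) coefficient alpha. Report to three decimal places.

Σσ²ᵢ = 1.41² + 1.16² + 0.74² = 3.8813
Covariances σ_ij = r_ij · s_i · s_j:
  σ(Q1,Q2) = 0.61 × 1.41 × 1.16 = 0.9977
  σ(Q1,Q3) = 0.50 × 1.41 × 0.74 = 0.5217
  σ(Q2,Q3) = 0.37 × 1.16 × 0.74 = 0.3176
σ²_T = Σσ²ᵢ + 2·Σσ_ij = 3.8813 + 2 × 1.8370 = 7.5553
α = (3/2)·(1 − 3.8813/7.5553) = 0.729

coefficient alpha = 0.729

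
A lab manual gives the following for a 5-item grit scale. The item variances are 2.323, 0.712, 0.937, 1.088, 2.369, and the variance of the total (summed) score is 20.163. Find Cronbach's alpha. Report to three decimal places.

Cronbach's alpha = 0.789

Σσ²ᵢ = 2.323 + 0.712 + 0.937 + 1.088 + 2.369 = 7.429
α = (k/(k−1))·(1 − Σσ²ᵢ/σ²_T) = (5/4)·(1 − 7.429/20.163) = 0.789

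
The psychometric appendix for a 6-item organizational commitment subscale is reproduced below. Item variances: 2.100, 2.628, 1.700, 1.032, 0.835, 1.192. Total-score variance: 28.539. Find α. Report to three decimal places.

Σσᵢ² = 2.100 + 2.628 + 1.700 + 1.032 + 0.835 + 1.192 = 9.487
α = (k/(k−1))·(1 − Σσᵢ²/Var(T)) = (6/5)·(1 − 9.487/28.539) = 0.801

α = 0.801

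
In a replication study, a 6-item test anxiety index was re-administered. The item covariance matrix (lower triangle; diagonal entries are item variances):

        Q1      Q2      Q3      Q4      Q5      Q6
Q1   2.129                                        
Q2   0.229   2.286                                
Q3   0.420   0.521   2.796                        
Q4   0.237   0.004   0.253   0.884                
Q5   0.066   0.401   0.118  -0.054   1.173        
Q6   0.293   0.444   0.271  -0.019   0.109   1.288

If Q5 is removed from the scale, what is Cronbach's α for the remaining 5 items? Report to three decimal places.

Cronbach's α = 0.452

Remaining items: Q1, Q2, Q3, Q4, Q6 (k = 5).
sum of item variances = 2.129 + 2.286 + 2.796 + 0.884 + 1.288 = 9.383
σ²_total = 9.383 + 2 × 2.653 = 14.689
α (item deleted) = (5/4)·(1 − 9.383/14.689) = 0.452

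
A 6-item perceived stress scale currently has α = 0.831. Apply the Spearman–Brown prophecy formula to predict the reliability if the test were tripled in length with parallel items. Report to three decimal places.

Length factor m = 3
α' = m·α / (1 + (m−1)·α)
   = 3 × 0.831 / (1 + (3 − 1) × 0.831)
   = 2.4930 / 2.6620 = 0.937

predicted reliability = 0.937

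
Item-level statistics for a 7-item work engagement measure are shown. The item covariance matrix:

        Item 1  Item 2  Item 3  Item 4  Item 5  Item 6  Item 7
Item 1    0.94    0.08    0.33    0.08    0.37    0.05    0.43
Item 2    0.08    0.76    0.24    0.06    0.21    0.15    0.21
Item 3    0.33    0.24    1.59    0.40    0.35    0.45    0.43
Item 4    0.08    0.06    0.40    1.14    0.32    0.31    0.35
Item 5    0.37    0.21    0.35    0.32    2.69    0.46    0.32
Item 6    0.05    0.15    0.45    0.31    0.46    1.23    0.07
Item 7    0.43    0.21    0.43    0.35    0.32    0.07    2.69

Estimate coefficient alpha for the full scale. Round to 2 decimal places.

Σσ²ᵢ = 0.94 + 0.76 + 1.59 + 1.14 + 2.69 + 1.23 + 2.69 = 11.04
Sum of off-diagonal covariances = 5.67
total variance = 11.04 + 2 × 5.67 = 22.38
α = (k/(k−1))·(1 − Σσ²ᵢ/total variance) = (7/6)·(1 − 11.04/22.38) = 0.59

α = 0.59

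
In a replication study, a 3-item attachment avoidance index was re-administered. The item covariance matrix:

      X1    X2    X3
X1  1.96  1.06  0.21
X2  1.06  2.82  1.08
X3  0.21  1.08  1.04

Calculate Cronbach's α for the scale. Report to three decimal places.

Σσ²ᵢ = 1.96 + 2.82 + 1.04 = 5.82
Sum of the distinct covariances = 2.35
Var(T) = 5.82 + 2 × 2.35 = 10.52
α = (k/(k−1))·(1 − Σσ²ᵢ/Var(T)) = (3/2)·(1 − 5.82/10.52) = 0.670

Cronbach's α = 0.670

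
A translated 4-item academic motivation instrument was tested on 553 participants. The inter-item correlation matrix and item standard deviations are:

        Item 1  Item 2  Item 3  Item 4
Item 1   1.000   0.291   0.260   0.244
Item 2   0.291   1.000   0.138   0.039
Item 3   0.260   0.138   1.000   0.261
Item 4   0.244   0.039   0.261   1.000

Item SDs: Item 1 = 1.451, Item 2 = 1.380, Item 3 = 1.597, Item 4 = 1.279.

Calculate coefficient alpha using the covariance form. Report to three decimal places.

Σσ²ᵢ = 1.451² + 1.380² + 1.597² + 1.279² = 8.1961
Covariances σ_ij = r_ij · s_i · s_j:
  σ(Item 1,Item 2) = 0.291 × 1.451 × 1.380 = 0.5827
  σ(Item 1,Item 3) = 0.260 × 1.451 × 1.597 = 0.6025
  σ(Item 1,Item 4) = 0.244 × 1.451 × 1.279 = 0.4528
  σ(Item 2,Item 3) = 0.138 × 1.380 × 1.597 = 0.3041
  σ(Item 2,Item 4) = 0.039 × 1.380 × 1.279 = 0.0688
  σ(Item 3,Item 4) = 0.261 × 1.597 × 1.279 = 0.5331
σ²_T = Σσ²ᵢ + 2·Σσ_ij = 8.1961 + 2 × 2.5440 = 13.2841
α = (4/3)·(1 − 8.1961/13.2841) = 0.511

coefficient alpha = 0.511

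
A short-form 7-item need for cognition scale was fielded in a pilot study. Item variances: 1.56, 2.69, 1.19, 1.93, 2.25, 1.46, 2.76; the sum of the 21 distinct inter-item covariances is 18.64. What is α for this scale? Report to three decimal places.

ΣVar(i) = 1.56 + 2.69 + 1.19 + 1.93 + 2.25 + 1.46 + 2.76 = 13.84
Sum of distinct covariances = 18.64
σ²_T = ΣVar(i) + 2·Σcov = 13.84 + 2 × 18.64 = 51.12
α = (7/6)·(1 − 13.84/51.12) = 0.851

α = 0.851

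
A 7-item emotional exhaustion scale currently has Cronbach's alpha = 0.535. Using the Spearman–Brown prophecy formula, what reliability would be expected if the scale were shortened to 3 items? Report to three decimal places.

predicted reliability = 0.330

Length factor m = 3/7 = 0.4286
α' = m·α / (1 − (1−m)·α)
   = 3/7 × 0.535 / (1 − (1 − 3/7) × 0.535)
   = 0.2293 / 0.6943 = 0.330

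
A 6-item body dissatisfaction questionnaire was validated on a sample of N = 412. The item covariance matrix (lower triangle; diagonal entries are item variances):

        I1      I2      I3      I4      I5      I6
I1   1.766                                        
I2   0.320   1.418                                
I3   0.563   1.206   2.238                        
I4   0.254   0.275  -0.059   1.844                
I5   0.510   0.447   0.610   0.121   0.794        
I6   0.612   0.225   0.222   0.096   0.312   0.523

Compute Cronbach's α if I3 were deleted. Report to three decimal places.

Remaining items: I1, I2, I4, I5, I6 (k = 5).
ΣVar(i) = 1.766 + 1.418 + 1.844 + 0.794 + 0.523 = 6.345
Var(T) = 6.345 + 2 × 3.172 = 12.689
α (item deleted) = (5/4)·(1 − 6.345/12.689) = 0.625

α = 0.625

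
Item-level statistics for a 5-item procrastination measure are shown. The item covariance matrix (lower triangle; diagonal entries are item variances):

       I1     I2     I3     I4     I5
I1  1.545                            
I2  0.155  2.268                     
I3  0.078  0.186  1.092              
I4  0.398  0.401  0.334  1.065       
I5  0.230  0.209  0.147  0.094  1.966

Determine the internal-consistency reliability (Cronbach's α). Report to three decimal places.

Cronbach's α = 0.450

Σσᵢ² = 1.545 + 2.268 + 1.092 + 1.065 + 1.966 = 7.936
Sum of off-diagonal covariances = 2.232
Var(T) = 7.936 + 2 × 2.232 = 12.400
α = (k/(k−1))·(1 − Σσᵢ²/Var(T)) = (5/4)·(1 − 7.936/12.400) = 0.450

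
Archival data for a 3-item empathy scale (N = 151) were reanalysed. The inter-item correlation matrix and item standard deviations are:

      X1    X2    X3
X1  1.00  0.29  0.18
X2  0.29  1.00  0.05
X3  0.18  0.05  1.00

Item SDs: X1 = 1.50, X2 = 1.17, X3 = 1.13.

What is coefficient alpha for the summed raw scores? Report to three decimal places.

coefficient alpha = 0.397

Σσ²ᵢ = 1.50² + 1.17² + 1.13² = 4.8958
Covariances σ_ij = r_ij · s_i · s_j:
  σ(X1,X2) = 0.29 × 1.50 × 1.17 = 0.5089
  σ(X1,X3) = 0.18 × 1.50 × 1.13 = 0.3051
  σ(X2,X3) = 0.05 × 1.17 × 1.13 = 0.0661
σ²_T = Σσ²ᵢ + 2·Σσ_ij = 4.8958 + 2 × 0.8801 = 6.6560
α = (3/2)·(1 − 4.8958/6.6560) = 0.397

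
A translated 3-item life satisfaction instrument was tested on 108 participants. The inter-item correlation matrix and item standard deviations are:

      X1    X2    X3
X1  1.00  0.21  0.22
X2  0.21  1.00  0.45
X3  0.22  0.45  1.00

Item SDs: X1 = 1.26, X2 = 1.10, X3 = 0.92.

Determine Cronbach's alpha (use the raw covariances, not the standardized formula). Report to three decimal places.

Σσ²ᵢ = 1.26² + 1.10² + 0.92² = 3.6440
Covariances σ_ij = r_ij · s_i · s_j:
  σ(X1,X2) = 0.21 × 1.26 × 1.10 = 0.2911
  σ(X1,X3) = 0.22 × 1.26 × 0.92 = 0.2550
  σ(X2,X3) = 0.45 × 1.10 × 0.92 = 0.4554
σ²_T = Σσ²ᵢ + 2·Σσ_ij = 3.6440 + 2 × 1.0015 = 5.6470
α = (3/2)·(1 − 3.6440/5.6470) = 0.532

Cronbach's alpha = 0.532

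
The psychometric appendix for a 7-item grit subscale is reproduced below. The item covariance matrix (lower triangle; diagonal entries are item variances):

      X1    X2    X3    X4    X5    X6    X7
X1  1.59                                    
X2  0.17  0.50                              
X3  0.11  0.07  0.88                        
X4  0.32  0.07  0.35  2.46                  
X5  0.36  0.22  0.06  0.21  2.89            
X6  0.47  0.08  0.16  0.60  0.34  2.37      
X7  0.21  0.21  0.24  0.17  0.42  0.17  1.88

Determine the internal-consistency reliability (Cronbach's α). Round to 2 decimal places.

Cronbach's α = 0.52

Σσᵢ² = 1.59 + 0.50 + 0.88 + 2.46 + 2.89 + 2.37 + 1.88 = 12.57
Σ_{i<j} σ_ij = 5.01
σ²_total = 12.57 + 2 × 5.01 = 22.59
α = (k/(k−1))·(1 − Σσᵢ²/σ²_total) = (7/6)·(1 − 12.57/22.59) = 0.52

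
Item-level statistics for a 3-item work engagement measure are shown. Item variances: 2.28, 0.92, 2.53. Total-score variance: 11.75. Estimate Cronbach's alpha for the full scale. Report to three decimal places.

sum of item variances = 2.28 + 0.92 + 2.53 = 5.73
α = (k/(k−1))·(1 − sum of item variances/σ²_total) = (3/2)·(1 − 5.73/11.75) = 0.769

Cronbach's alpha = 0.769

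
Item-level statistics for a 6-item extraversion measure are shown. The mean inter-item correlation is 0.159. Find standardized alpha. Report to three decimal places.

α = 0.531

Standardized α = k·r̄ / (1 + (k−1)·r̄) = 6 × 0.159 / (1 + 5 × 0.159)
  = 0.9540 / 1.7950 = 0.531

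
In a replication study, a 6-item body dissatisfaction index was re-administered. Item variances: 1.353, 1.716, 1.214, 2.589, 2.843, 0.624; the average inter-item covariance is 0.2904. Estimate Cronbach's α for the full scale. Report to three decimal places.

α = 0.549

Σσ²ᵢ = 1.353 + 1.716 + 1.214 + 2.589 + 2.843 + 0.624 = 10.339
Sum of the 15 distinct covariances = 15 × 0.2904 = 4.3560
σ²_T = Σσ²ᵢ + 2·Σcov = 10.339 + 2 × 4.3560 = 19.0510
α = (6/5)·(1 − 10.339/19.0510) = 0.549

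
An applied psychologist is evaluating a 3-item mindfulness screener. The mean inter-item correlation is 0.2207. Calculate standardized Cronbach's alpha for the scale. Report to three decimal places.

α = 0.459

Standardized α = k·r̄ / (1 + (k−1)·r̄) = 3 × 0.2207 / (1 + 2 × 0.2207)
  = 0.6621 / 1.4414 = 0.459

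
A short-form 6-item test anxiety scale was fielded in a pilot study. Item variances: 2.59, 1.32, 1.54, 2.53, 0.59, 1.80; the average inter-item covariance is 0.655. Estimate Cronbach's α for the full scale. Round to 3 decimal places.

Σσ²ᵢ = 2.59 + 1.32 + 1.54 + 2.53 + 0.59 + 1.80 = 10.37
Sum of the 15 distinct covariances = 15 × 0.655 = 9.825
Var(T) = Σσ²ᵢ + 2·Σcov = 10.37 + 2 × 9.825 = 30.020
α = (6/5)·(1 − 10.37/30.020) = 0.785

Cronbach's α = 0.785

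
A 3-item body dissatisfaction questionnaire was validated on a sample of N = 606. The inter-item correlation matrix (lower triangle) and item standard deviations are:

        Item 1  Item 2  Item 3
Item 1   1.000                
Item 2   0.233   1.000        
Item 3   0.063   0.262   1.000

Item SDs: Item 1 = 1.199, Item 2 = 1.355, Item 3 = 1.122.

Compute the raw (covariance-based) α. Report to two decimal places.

Σσ²ᵢ = 1.199² + 1.355² + 1.122² = 4.5325
Covariances σ_ij = r_ij · s_i · s_j:
  σ(Item 1,Item 2) = 0.233 × 1.199 × 1.355 = 0.3785
  σ(Item 1,Item 3) = 0.063 × 1.199 × 1.122 = 0.0848
  σ(Item 2,Item 3) = 0.262 × 1.355 × 1.122 = 0.3983
σ²_T = Σσ²ᵢ + 2·Σσ_ij = 4.5325 + 2 × 0.8616 = 6.2557
α = (3/2)·(1 − 4.5325/6.2557) = 0.41

α = 0.41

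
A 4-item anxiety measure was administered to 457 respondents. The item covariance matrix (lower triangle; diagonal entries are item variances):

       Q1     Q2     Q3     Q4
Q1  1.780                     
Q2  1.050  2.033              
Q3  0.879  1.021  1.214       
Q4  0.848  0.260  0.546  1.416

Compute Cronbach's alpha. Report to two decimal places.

Σσ²ᵢ = 1.780 + 2.033 + 1.214 + 1.416 = 6.443
Sum of the distinct covariances = 4.604
Var(T) = 6.443 + 2 × 4.604 = 15.651
α = (k/(k−1))·(1 − Σσ²ᵢ/Var(T)) = (4/3)·(1 − 6.443/15.651) = 0.78

α = 0.78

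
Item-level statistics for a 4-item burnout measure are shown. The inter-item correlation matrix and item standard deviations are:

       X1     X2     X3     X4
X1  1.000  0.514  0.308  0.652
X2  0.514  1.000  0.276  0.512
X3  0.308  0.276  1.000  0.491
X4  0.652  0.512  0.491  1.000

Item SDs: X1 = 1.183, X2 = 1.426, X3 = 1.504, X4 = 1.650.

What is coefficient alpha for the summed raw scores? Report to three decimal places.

α = 0.767

Σσ²ᵢ = 1.183² + 1.426² + 1.504² + 1.650² = 8.4175
Covariances σ_ij = r_ij · s_i · s_j:
  σ(X1,X2) = 0.514 × 1.183 × 1.426 = 0.8671
  σ(X1,X3) = 0.308 × 1.183 × 1.504 = 0.5480
  σ(X1,X4) = 0.652 × 1.183 × 1.650 = 1.2727
  σ(X2,X3) = 0.276 × 1.426 × 1.504 = 0.5919
  σ(X2,X4) = 0.512 × 1.426 × 1.650 = 1.2047
  σ(X3,X4) = 0.491 × 1.504 × 1.650 = 1.2185
σ²_T = Σσ²ᵢ + 2·Σσ_ij = 8.4175 + 2 × 5.7029 = 19.8233
α = (4/3)·(1 − 8.4175/19.8233) = 0.767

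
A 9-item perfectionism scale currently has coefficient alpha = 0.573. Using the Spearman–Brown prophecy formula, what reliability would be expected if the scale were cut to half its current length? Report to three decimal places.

Length factor m = 1/2
α' = m·α / (1 − (1−m)·α)
   = 1/2 × 0.573 / (1 − (1 − 1/2) × 0.573)
   = 0.2865 / 0.7135 = 0.402

predicted reliability = 0.402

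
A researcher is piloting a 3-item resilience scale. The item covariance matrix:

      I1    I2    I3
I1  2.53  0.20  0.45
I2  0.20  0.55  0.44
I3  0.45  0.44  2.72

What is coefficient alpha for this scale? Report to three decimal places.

coefficient alpha = 0.410

Σσ²ᵢ = 2.53 + 0.55 + 2.72 = 5.80
Σ_{i<j} σ_ij = 1.09
σ²_total = 5.80 + 2 × 1.09 = 7.98
α = (k/(k−1))·(1 − Σσ²ᵢ/σ²_total) = (3/2)·(1 − 5.80/7.98) = 0.410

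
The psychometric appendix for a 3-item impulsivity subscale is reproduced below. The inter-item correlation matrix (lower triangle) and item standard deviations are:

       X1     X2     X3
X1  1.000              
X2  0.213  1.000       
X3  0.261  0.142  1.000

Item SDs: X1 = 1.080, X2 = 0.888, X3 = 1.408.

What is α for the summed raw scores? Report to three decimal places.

Σσ²ᵢ = 1.080² + 0.888² + 1.408² = 3.9374
Covariances σ_ij = r_ij · s_i · s_j:
  σ(X1,X2) = 0.213 × 1.080 × 0.888 = 0.2043
  σ(X1,X3) = 0.261 × 1.080 × 1.408 = 0.3969
  σ(X2,X3) = 0.142 × 0.888 × 1.408 = 0.1775
σ²_T = Σσ²ᵢ + 2·Σσ_ij = 3.9374 + 2 × 0.7787 = 5.4948
α = (3/2)·(1 − 3.9374/5.4948) = 0.425

α = 0.425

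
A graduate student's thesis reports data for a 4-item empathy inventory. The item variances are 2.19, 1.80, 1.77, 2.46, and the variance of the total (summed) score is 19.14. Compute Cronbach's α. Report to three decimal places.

α = 0.761

Σσᵢ² = 2.19 + 1.80 + 1.77 + 2.46 = 8.22
α = (k/(k−1))·(1 − Σσᵢ²/total variance) = (4/3)·(1 − 8.22/19.14) = 0.761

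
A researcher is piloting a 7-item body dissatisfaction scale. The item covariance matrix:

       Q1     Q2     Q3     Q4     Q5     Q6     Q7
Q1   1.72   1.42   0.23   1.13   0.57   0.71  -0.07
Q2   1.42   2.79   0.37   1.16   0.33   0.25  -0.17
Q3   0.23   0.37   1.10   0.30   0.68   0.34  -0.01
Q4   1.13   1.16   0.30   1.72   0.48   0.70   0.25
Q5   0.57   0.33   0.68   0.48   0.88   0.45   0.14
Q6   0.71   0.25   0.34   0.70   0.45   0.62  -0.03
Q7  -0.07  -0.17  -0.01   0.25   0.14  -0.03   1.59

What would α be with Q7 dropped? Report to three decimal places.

α = 0.809

Remaining items: Q1, Q2, Q3, Q4, Q5, Q6 (k = 6).
Σσᵢ² = 1.72 + 2.79 + 1.10 + 1.72 + 0.88 + 0.62 = 8.83
total variance = 8.83 + 2 × 9.12 = 27.07
α (item deleted) = (6/5)·(1 − 8.83/27.07) = 0.809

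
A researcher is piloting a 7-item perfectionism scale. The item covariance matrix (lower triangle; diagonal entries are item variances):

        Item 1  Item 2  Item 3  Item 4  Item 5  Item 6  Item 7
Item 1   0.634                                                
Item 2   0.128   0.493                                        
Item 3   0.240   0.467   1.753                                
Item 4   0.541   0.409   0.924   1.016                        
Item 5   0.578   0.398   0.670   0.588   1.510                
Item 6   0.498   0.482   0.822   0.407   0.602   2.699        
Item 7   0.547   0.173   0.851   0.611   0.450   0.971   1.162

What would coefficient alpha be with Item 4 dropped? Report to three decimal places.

Remaining items: Item 1, Item 2, Item 3, Item 5, Item 6, Item 7 (k = 6).
ΣVar(i) = 0.634 + 0.493 + 1.753 + 1.510 + 2.699 + 1.162 = 8.251
σ²_total = 8.251 + 2 × 7.877 = 24.005
α (item deleted) = (6/5)·(1 − 8.251/24.005) = 0.788

coefficient alpha = 0.788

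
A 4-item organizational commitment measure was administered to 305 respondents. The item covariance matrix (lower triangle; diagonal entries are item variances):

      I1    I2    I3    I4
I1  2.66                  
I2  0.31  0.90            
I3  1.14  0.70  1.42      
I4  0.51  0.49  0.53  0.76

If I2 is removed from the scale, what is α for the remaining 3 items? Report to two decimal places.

Remaining items: I1, I3, I4 (k = 3).
Σσᵢ² = 2.66 + 1.42 + 0.76 = 4.84
σ²_total = 4.84 + 2 × 2.18 = 9.20
α (item deleted) = (3/2)·(1 − 4.84/9.20) = 0.71

α = 0.71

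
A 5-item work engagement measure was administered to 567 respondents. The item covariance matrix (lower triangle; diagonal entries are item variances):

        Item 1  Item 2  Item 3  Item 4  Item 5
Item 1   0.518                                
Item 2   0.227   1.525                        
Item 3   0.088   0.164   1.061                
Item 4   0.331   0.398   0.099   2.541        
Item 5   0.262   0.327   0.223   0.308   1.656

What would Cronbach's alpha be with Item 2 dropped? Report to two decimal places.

α = 0.42

Remaining items: Item 1, Item 3, Item 4, Item 5 (k = 4).
Σσ²ᵢ = 0.518 + 1.061 + 2.541 + 1.656 = 5.776
σ²_total = 5.776 + 2 × 1.311 = 8.398
α (item deleted) = (4/3)·(1 − 5.776/8.398) = 0.42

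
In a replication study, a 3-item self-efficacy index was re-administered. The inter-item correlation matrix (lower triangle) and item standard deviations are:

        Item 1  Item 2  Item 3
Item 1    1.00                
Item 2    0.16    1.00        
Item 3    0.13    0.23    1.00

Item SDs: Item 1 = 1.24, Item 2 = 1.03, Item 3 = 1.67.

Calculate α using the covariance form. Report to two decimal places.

Σσ²ᵢ = 1.24² + 1.03² + 1.67² = 5.3874
Covariances σ_ij = r_ij · s_i · s_j:
  σ(Item 1,Item 2) = 0.16 × 1.24 × 1.03 = 0.2044
  σ(Item 1,Item 3) = 0.13 × 1.24 × 1.67 = 0.2692
  σ(Item 2,Item 3) = 0.23 × 1.03 × 1.67 = 0.3956
σ²_T = Σσ²ᵢ + 2·Σσ_ij = 5.3874 + 2 × 0.8692 = 7.1258
α = (3/2)·(1 − 5.3874/7.1258) = 0.37

α = 0.37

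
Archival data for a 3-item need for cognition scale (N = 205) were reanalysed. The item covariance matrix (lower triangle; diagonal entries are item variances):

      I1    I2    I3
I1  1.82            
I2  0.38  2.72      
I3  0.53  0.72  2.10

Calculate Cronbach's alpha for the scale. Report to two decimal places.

α = 0.49

Σσᵢ² = 1.82 + 2.72 + 2.10 = 6.64
Sum of the distinct covariances = 1.63
total variance = 6.64 + 2 × 1.63 = 9.90
α = (k/(k−1))·(1 − Σσᵢ²/total variance) = (3/2)·(1 − 6.64/9.90) = 0.49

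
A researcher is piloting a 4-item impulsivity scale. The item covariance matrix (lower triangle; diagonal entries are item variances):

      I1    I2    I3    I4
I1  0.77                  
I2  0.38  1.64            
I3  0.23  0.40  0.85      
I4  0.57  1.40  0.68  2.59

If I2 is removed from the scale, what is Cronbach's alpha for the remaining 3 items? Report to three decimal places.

Remaining items: I1, I3, I4 (k = 3).
Σσᵢ² = 0.77 + 0.85 + 2.59 = 4.21
σ²_total = 4.21 + 2 × 1.48 = 7.17
α (item deleted) = (3/2)·(1 − 4.21/7.17) = 0.619

α = 0.619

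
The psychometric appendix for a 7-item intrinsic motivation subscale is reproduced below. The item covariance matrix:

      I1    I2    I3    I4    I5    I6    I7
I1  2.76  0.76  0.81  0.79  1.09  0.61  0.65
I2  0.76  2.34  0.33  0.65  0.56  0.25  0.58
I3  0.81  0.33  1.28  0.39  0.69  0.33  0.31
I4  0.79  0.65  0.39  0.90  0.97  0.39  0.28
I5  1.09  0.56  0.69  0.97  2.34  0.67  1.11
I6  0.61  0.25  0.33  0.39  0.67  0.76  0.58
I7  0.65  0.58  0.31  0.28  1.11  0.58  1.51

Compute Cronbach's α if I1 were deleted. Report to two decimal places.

Remaining items: I2, I3, I4, I5, I6, I7 (k = 6).
sum of item variances = 2.34 + 1.28 + 0.90 + 2.34 + 0.76 + 1.51 = 9.13
Var(T) = 9.13 + 2 × 8.09 = 25.31
α (item deleted) = (6/5)·(1 − 9.13/25.31) = 0.77

α = 0.77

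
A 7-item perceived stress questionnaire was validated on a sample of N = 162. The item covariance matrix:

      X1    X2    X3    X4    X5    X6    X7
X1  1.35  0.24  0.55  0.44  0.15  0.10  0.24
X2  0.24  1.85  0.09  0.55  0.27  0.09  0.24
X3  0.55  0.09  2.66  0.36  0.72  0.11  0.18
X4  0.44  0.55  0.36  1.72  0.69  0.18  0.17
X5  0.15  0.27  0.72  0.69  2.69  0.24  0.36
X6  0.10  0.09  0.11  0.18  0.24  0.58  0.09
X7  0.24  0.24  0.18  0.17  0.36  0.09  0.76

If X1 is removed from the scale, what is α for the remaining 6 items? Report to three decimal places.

Remaining items: X2, X3, X4, X5, X6, X7 (k = 6).
ΣVar(i) = 1.85 + 2.66 + 1.72 + 2.69 + 0.58 + 0.76 = 10.26
σ²_total = 10.26 + 2 × 4.34 = 18.94
α (item deleted) = (6/5)·(1 − 10.26/18.94) = 0.550

α = 0.550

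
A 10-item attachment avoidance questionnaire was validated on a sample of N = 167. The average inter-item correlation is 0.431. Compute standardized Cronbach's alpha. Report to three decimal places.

Standardized α = k·r̄ / (1 + (k−1)·r̄) = 10 × 0.431 / (1 + 9 × 0.431)
  = 4.3100 / 4.8790 = 0.883

standardized Cronbach's alpha = 0.883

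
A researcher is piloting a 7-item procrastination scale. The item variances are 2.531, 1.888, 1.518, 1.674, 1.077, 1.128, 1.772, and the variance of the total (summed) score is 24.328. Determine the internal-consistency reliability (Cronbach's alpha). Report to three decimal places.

α = 0.611

ΣVar(i) = 2.531 + 1.888 + 1.518 + 1.674 + 1.077 + 1.128 + 1.772 = 11.588
α = (k/(k−1))·(1 − ΣVar(i)/σ²_total) = (7/6)·(1 − 11.588/24.328) = 0.611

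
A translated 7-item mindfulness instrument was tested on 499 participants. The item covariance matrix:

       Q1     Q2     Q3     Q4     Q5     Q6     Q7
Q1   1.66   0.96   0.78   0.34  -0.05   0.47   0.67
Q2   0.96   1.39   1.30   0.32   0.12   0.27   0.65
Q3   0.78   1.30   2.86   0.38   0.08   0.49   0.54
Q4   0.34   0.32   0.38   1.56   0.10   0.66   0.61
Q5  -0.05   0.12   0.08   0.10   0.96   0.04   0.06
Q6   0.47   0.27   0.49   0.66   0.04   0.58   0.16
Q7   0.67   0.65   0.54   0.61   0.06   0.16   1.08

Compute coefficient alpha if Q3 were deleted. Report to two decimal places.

α = 0.72

Remaining items: Q1, Q2, Q4, Q5, Q6, Q7 (k = 6).
Σσ²ᵢ = 1.66 + 1.39 + 1.56 + 0.96 + 0.58 + 1.08 = 7.23
Var(T) = 7.23 + 2 × 5.38 = 17.99
α (item deleted) = (6/5)·(1 − 7.23/17.99) = 0.72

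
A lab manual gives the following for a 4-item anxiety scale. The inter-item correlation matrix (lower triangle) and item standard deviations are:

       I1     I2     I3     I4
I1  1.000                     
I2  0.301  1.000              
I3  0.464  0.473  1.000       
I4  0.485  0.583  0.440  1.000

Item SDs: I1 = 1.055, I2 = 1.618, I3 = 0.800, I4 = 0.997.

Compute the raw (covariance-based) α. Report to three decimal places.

Σσ²ᵢ = 1.055² + 1.618² + 0.800² + 0.997² = 5.3650
Covariances σ_ij = r_ij · s_i · s_j:
  σ(I1,I2) = 0.301 × 1.055 × 1.618 = 0.5138
  σ(I1,I3) = 0.464 × 1.055 × 0.800 = 0.3916
  σ(I1,I4) = 0.485 × 1.055 × 0.997 = 0.5101
  σ(I2,I3) = 0.473 × 1.618 × 0.800 = 0.6123
  σ(I2,I4) = 0.583 × 1.618 × 0.997 = 0.9405
  σ(I3,I4) = 0.440 × 0.800 × 0.997 = 0.3509
σ²_T = Σσ²ᵢ + 2·Σσ_ij = 5.3650 + 2 × 3.3192 = 12.0034
α = (4/3)·(1 − 5.3650/12.0034) = 0.737

α = 0.737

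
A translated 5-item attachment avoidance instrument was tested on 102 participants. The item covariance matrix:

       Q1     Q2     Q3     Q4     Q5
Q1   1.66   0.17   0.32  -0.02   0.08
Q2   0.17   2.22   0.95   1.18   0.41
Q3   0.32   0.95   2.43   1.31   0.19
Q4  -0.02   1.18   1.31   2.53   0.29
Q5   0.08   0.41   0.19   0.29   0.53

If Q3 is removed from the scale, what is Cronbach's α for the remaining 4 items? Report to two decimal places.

Remaining items: Q1, Q2, Q4, Q5 (k = 4).
ΣVar(i) = 1.66 + 2.22 + 2.53 + 0.53 = 6.94
σ²_total = 6.94 + 2 × 2.11 = 11.16
α (item deleted) = (4/3)·(1 − 6.94/11.16) = 0.50

α = 0.50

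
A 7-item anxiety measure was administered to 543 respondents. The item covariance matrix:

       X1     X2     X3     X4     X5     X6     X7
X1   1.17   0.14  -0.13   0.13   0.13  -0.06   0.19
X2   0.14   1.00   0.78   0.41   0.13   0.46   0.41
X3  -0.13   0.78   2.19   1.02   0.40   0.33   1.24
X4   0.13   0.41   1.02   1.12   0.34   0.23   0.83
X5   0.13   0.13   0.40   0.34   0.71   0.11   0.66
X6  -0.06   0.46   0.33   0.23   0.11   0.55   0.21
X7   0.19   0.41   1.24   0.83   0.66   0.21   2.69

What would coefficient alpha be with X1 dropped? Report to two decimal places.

Remaining items: X2, X3, X4, X5, X6, X7 (k = 6).
ΣVar(i) = 1.00 + 2.19 + 1.12 + 0.71 + 0.55 + 2.69 = 8.26
σ²_total = 8.26 + 2 × 7.56 = 23.38
α (item deleted) = (6/5)·(1 − 8.26/23.38) = 0.78

α = 0.78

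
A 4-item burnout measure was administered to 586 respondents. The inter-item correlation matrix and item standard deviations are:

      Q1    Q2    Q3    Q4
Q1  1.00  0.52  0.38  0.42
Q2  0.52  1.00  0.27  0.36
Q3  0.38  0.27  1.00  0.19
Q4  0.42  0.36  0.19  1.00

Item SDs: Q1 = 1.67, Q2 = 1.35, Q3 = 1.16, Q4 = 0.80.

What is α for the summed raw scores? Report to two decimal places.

α = 0.68

Σσ²ᵢ = 1.67² + 1.35² + 1.16² + 0.80² = 6.5970
Covariances σ_ij = r_ij · s_i · s_j:
  σ(Q1,Q2) = 0.52 × 1.67 × 1.35 = 1.1723
  σ(Q1,Q3) = 0.38 × 1.67 × 1.16 = 0.7361
  σ(Q1,Q4) = 0.42 × 1.67 × 0.80 = 0.5611
  σ(Q2,Q3) = 0.27 × 1.35 × 1.16 = 0.4228
  σ(Q2,Q4) = 0.36 × 1.35 × 0.80 = 0.3888
  σ(Q3,Q4) = 0.19 × 1.16 × 0.80 = 0.1763
σ²_T = Σσ²ᵢ + 2·Σσ_ij = 6.5970 + 2 × 3.4574 = 13.5118
α = (4/3)·(1 − 6.5970/13.5118) = 0.68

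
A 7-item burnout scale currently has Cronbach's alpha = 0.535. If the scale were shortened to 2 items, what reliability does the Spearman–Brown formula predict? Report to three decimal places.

predicted reliability = 0.247

Length factor m = 2/7 = 0.2857
α' = m·α / (1 − (1−m)·α)
   = 2/7 × 0.535 / (1 − (1 − 2/7) × 0.535)
   = 0.1529 / 0.6179 = 0.247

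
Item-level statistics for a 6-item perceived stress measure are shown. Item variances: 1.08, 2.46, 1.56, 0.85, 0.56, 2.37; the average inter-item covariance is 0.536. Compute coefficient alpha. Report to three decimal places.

ΣVar(i) = 1.08 + 2.46 + 1.56 + 0.85 + 0.56 + 2.37 = 8.88
Sum of the 15 distinct covariances = 15 × 0.536 = 8.040
Var(T) = ΣVar(i) + 2·Σcov = 8.88 + 2 × 8.040 = 24.960
α = (6/5)·(1 − 8.88/24.960) = 0.773

α = 0.773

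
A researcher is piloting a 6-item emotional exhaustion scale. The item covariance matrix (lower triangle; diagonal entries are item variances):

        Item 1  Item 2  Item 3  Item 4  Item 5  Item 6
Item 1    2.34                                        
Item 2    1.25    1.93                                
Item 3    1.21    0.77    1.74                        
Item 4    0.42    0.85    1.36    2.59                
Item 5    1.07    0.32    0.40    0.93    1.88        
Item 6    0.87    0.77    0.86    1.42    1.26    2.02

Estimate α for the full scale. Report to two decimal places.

ΣVar(i) = 2.34 + 1.93 + 1.74 + 2.59 + 1.88 + 2.02 = 12.50
Σ_{i<j} σ_ij = 13.76
σ²_T = 12.50 + 2 × 13.76 = 40.02
α = (k/(k−1))·(1 − ΣVar(i)/σ²_T) = (6/5)·(1 − 12.50/40.02) = 0.83

α = 0.83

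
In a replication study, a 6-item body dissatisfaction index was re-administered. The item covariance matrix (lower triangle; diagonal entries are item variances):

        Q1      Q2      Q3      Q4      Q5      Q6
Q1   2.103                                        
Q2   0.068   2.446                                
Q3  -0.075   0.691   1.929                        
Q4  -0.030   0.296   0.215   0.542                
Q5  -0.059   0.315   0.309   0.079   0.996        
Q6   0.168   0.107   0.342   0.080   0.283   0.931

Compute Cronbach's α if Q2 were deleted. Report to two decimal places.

α = 0.36

Remaining items: Q1, Q3, Q4, Q5, Q6 (k = 5).
Σσᵢ² = 2.103 + 1.929 + 0.542 + 0.996 + 0.931 = 6.501
total variance = 6.501 + 2 × 1.312 = 9.125
α (item deleted) = (5/4)·(1 − 6.501/9.125) = 0.36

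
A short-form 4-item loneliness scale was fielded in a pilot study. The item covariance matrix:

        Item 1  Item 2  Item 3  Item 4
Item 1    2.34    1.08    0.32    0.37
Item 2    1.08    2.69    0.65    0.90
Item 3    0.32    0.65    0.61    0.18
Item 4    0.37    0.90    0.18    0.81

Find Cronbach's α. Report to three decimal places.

Cronbach's α = 0.694

Σσᵢ² = 2.34 + 2.69 + 0.61 + 0.81 = 6.45
Sum of off-diagonal covariances = 3.50
σ²_total = 6.45 + 2 × 3.50 = 13.45
α = (k/(k−1))·(1 − Σσᵢ²/σ²_total) = (4/3)·(1 − 6.45/13.45) = 0.694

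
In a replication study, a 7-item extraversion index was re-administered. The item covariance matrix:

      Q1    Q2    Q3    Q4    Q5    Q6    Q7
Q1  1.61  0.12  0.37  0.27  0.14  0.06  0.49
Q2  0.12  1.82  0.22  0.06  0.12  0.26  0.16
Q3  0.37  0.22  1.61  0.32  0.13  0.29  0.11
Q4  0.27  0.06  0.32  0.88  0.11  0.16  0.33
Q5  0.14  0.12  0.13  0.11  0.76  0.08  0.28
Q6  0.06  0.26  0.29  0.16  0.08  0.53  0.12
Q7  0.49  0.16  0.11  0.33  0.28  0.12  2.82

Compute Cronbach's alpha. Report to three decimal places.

Cronbach's alpha = 0.532

ΣVar(i) = 1.61 + 1.82 + 1.61 + 0.88 + 0.76 + 0.53 + 2.82 = 10.03
Σ_{i<j} σ_ij = 4.20
σ²_T = 10.03 + 2 × 4.20 = 18.43
α = (k/(k−1))·(1 − ΣVar(i)/σ²_T) = (7/6)·(1 − 10.03/18.43) = 0.532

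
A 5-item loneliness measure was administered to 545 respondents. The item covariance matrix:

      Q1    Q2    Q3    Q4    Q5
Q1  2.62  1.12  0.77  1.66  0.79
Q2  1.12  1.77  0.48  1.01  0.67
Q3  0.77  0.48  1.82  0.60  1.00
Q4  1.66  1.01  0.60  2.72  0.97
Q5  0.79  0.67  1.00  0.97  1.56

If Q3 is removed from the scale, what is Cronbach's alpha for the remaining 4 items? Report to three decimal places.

α = 0.786

Remaining items: Q1, Q2, Q4, Q5 (k = 4).
sum of item variances = 2.62 + 1.77 + 2.72 + 1.56 = 8.67
σ²_T = 8.67 + 2 × 6.22 = 21.11
α (item deleted) = (4/3)·(1 − 8.67/21.11) = 0.786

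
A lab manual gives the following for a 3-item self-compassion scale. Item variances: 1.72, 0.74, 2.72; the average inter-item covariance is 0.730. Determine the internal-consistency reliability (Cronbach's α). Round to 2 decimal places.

ΣVar(i) = 1.72 + 0.74 + 2.72 = 5.18
Sum of the 3 distinct covariances = 3 × 0.730 = 2.190
σ²_T = ΣVar(i) + 2·Σcov = 5.18 + 2 × 2.190 = 9.560
α = (3/2)·(1 − 5.18/9.560) = 0.69

α = 0.69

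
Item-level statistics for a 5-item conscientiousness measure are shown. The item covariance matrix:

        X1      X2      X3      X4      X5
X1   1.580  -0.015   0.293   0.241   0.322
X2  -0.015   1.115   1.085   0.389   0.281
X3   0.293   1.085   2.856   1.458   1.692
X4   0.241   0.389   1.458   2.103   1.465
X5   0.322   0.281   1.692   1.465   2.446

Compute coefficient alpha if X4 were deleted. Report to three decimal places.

Remaining items: X1, X2, X3, X5 (k = 4).
Σσᵢ² = 1.580 + 1.115 + 2.856 + 2.446 = 7.997
σ²_total = 7.997 + 2 × 3.658 = 15.313
α (item deleted) = (4/3)·(1 − 7.997/15.313) = 0.637

α = 0.637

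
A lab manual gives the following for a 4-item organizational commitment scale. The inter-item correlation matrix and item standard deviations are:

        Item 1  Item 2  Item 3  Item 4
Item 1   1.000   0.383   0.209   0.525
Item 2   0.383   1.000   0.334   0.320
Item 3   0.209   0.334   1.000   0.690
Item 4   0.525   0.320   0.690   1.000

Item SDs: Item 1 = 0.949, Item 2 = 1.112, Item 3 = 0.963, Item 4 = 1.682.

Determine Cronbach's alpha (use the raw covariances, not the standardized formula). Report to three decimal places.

Cronbach's alpha = 0.725

Σσ²ᵢ = 0.949² + 1.112² + 0.963² + 1.682² = 5.8936
Covariances σ_ij = r_ij · s_i · s_j:
  σ(Item 1,Item 2) = 0.383 × 0.949 × 1.112 = 0.4042
  σ(Item 1,Item 3) = 0.209 × 0.949 × 0.963 = 0.1910
  σ(Item 1,Item 4) = 0.525 × 0.949 × 1.682 = 0.8380
  σ(Item 2,Item 3) = 0.334 × 1.112 × 0.963 = 0.3577
  σ(Item 2,Item 4) = 0.320 × 1.112 × 1.682 = 0.5985
  σ(Item 3,Item 4) = 0.690 × 0.963 × 1.682 = 1.1176
σ²_T = Σσ²ᵢ + 2·Σσ_ij = 5.8936 + 2 × 3.5070 = 12.9076
α = (4/3)·(1 − 5.8936/12.9076) = 0.725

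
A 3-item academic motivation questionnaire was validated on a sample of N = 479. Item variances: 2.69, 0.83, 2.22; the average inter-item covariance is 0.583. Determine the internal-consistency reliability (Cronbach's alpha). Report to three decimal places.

Σσᵢ² = 2.69 + 0.83 + 2.22 = 5.74
Sum of the 3 distinct covariances = 3 × 0.583 = 1.749
σ²_T = Σσᵢ² + 2·Σcov = 5.74 + 2 × 1.749 = 9.238
α = (3/2)·(1 − 5.74/9.238) = 0.568

α = 0.568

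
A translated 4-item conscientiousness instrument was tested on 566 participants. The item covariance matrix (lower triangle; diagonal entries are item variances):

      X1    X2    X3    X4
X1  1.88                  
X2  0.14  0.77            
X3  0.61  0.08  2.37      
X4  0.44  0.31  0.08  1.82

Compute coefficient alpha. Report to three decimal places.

Σσ²ᵢ = 1.88 + 0.77 + 2.37 + 1.82 = 6.84
Σ_{i<j} σ_ij = 1.66
total variance = 6.84 + 2 × 1.66 = 10.16
α = (k/(k−1))·(1 − Σσ²ᵢ/total variance) = (4/3)·(1 − 6.84/10.16) = 0.436

coefficient alpha = 0.436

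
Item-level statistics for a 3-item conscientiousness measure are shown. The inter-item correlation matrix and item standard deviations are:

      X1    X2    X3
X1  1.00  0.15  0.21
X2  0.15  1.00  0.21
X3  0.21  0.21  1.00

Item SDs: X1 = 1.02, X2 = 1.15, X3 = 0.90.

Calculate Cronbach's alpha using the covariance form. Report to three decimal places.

Σσ²ᵢ = 1.02² + 1.15² + 0.90² = 3.1729
Covariances σ_ij = r_ij · s_i · s_j:
  σ(X1,X2) = 0.15 × 1.02 × 1.15 = 0.1759
  σ(X1,X3) = 0.21 × 1.02 × 0.90 = 0.1928
  σ(X2,X3) = 0.21 × 1.15 × 0.90 = 0.2173
σ²_T = Σσ²ᵢ + 2·Σσ_ij = 3.1729 + 2 × 0.5860 = 4.3449
α = (3/2)·(1 − 3.1729/4.3449) = 0.405

α = 0.405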